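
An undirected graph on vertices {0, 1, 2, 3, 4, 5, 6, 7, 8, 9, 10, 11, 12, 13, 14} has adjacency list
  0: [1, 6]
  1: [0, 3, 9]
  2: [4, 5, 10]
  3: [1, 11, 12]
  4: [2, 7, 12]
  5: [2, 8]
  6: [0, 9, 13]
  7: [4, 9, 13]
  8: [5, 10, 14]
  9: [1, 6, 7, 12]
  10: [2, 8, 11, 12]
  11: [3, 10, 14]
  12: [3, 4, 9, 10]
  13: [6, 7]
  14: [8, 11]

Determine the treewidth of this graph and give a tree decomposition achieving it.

The largest bag has 4 vertices, giving width 3; this decomposition certifies tw(G) ≤ 3. For the lower bound: the 4 vertex sets {0,6,13}, {1}, {9}, {3,4,7,12} are disjoint, each induces a connected subgraph, and every pair is joined by at least one edge of G. Contracting each set to a single vertex therefore yields K_{4} as a minor, and since treewidth is minor-monotone, tw(G) ≥ tw(K_{4}) = 3. Combining the bounds, tw(G) = 3.

Treewidth 3.
Bags: B1 = {0, 1, 6, 13}  B2 = {1, 6, 9, 13}  B3 = {1, 7, 9, 13}  B4 = {1, 3, 7, 9}  B5 = {3, 7, 9, 12}  B6 = {3, 4, 7, 12}  B7 = {3, 4, 11, 12}  B8 = {4, 10, 11, 12}  B9 = {2, 4, 10, 11}  B10 = {2, 10, 11, 14}  B11 = {2, 8, 10, 14}  B12 = {2, 5, 8, 14}
Tree: B1–B2, B2–B3, B3–B4, B4–B5, B5–B6, B6–B7, B7–B8, B8–B9, B9–B10, B10–B11, B11–B12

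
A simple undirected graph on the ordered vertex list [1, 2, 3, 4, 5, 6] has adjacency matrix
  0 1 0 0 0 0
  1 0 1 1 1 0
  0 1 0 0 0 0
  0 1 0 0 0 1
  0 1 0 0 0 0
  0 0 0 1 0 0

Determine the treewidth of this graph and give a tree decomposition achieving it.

Each bag holds 2 vertices, so the decomposition has width 1, which upper-bounds the treewidth. G has an edge, so its treewidth is at least 1. Therefore the treewidth is 1.

Treewidth 1.
One optimal decomposition is:
Bags: B1 = {2, 5}  B2 = {2, 4}  B3 = {1, 2}  B4 = {2, 3}  B5 = {4, 6}
Tree: B1–B2, B2–B3, B3–B4, B2–B5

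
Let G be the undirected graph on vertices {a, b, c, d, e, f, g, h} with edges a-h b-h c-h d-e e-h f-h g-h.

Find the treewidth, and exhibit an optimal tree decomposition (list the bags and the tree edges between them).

Treewidth 1.
One optimal decomposition is:
Bags: B1 = {b, h}  B2 = {c, h}  B3 = {g, h}  B4 = {f, h}  B5 = {e, h}  B6 = {a, h}  B7 = {d, e}
Tree: B1–B2, B2–B3, B1–B4, B4–B5, B1–B6, B5–B7

Every bag has size at most 2, so the width is 2 − 1 = 1 and tw(G) ≤ 1. Any graph with an edge has treewidth ≥ 1, and G has the edge b–h. The upper and lower bounds meet at 1, so that is the treewidth.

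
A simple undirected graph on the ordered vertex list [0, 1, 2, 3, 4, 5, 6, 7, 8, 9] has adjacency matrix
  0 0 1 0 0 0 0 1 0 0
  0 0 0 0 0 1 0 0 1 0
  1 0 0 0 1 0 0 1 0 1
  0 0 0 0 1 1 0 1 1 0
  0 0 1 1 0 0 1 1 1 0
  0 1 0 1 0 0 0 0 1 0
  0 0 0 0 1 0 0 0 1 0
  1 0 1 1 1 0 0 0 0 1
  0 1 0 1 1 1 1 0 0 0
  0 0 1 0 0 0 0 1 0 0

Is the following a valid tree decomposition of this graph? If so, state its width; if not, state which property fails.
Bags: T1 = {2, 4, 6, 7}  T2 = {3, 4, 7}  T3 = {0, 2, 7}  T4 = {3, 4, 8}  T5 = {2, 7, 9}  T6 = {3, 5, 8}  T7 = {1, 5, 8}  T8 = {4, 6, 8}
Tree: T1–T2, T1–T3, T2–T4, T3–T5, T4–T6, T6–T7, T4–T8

A tree decomposition must satisfy three properties: every vertex lies in some bag; for every edge, both endpoints lie together in some bag; and for every vertex, the bags containing it form a connected subtree. Here bags containing vertex 6 are not connected in the tree, so the decomposition is invalid.

No — bags containing vertex 6 are not connected in the tree.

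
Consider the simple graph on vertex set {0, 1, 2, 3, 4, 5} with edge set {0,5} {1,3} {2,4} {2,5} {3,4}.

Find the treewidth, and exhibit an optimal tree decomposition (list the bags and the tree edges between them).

Every bag has size at most 2, so the width is 2 − 1 = 1 and tw(G) ≤ 1. G has an edge, so its treewidth is at least 1. Combining the bounds, tw(G) = 1.

Treewidth 1.
Bags: B1 = {1, 3}  B2 = {3, 4}  B3 = {2, 4}  B4 = {2, 5}  B5 = {0, 5}
Tree: B1–B2, B2–B3, B3–B4, B4–B5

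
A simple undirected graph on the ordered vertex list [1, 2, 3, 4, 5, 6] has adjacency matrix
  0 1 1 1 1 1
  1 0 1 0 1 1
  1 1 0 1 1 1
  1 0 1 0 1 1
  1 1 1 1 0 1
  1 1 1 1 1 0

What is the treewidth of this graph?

A width-4 tree decomposition is:
Bags: B1 = {1, 2, 3, 5, 6}  B2 = {1, 3, 4, 5, 6}
Tree: B1–B2
Each bag holds 5 vertices, so the decomposition has width 4, which upper-bounds the treewidth. On the other hand G contains the 5-clique {1, 2, 3, 5, 6}. A clique must lie in a single bag of any decomposition, so no decomposition can have width below 4. The upper and lower bounds meet at 4, so that is the treewidth.

4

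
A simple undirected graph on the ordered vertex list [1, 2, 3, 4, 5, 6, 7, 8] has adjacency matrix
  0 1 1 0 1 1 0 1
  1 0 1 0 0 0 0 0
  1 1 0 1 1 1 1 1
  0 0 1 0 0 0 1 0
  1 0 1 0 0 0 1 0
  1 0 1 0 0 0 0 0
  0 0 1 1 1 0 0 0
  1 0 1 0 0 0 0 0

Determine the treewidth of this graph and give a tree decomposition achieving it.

Treewidth 2.
One such decomposition:
Bags: B1 = {3, 5, 7}  B2 = {1, 3, 5}  B3 = {3, 4, 7}  B4 = {1, 3, 8}  B5 = {1, 3, 6}  B6 = {1, 2, 3}
Tree: B1–B2, B1–B3, B2–B4, B2–B5, B4–B6

The largest bag has 3 vertices, giving width 2; this decomposition certifies tw(G) ≤ 2. On the other hand G contains the 3-clique {1, 3, 8}. A clique must lie in a single bag of any decomposition, so no decomposition can have width below 2. Therefore the treewidth is 2.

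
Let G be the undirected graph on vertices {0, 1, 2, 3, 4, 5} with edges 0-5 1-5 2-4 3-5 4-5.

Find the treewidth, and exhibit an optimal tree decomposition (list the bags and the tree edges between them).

Every bag has size at most 2, so the width is 2 − 1 = 1 and tw(G) ≤ 1. G has an edge, so its treewidth is at least 1. Hence tw(G) = 1 exactly.

Treewidth 1.
One optimal decomposition is:
Bags: B1 = {1, 5}  B2 = {3, 5}  B3 = {4, 5}  B4 = {2, 4}  B5 = {0, 5}
Tree: B1–B2, B2–B3, B3–B4, B3–B5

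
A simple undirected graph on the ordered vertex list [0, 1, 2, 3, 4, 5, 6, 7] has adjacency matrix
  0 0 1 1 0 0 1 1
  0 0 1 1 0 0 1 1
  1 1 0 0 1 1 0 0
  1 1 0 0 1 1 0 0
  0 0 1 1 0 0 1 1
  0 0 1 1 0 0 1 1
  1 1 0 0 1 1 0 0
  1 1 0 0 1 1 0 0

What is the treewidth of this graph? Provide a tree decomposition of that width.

Treewidth 4.
One optimal decomposition is:
Bags: B1 = {0, 1, 2, 4, 5}  B2 = {0, 1, 3, 4, 5}  B3 = {0, 1, 4, 5, 6}  B4 = {0, 1, 4, 5, 7}
Tree: B1–B2, B2–B3, B3–B4

Each bag holds 5 vertices, so the decomposition has width 4, which upper-bounds the treewidth. For the lower bound: the 5 vertex sets {1,2}, {0,3}, {4,6}, {5}, {7} are disjoint, each induces a connected subgraph, and every pair is joined by at least one edge of G. Contracting each set to a single vertex therefore yields K_{5} as a minor, and since treewidth is minor-monotone, tw(G) ≥ tw(K_{5}) = 4. The upper and lower bounds meet at 4, so that is the treewidth.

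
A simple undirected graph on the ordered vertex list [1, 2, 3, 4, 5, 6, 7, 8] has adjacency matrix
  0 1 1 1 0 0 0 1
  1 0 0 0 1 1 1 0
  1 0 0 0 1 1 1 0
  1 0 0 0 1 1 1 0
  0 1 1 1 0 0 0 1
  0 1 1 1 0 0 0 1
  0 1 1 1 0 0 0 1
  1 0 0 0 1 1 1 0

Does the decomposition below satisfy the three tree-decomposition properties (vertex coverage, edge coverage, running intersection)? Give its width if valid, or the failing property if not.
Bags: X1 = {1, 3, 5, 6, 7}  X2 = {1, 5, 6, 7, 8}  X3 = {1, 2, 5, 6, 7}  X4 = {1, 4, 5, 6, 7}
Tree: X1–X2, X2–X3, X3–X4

Checking the three conditions: (i) the bags cover all of {1, 2, 3, 4, 5, 6, 7, 8}; (ii) for each edge, some bag contains both endpoints; (iii) the bags containing any fixed vertex form a subtree. All hold, so the decomposition is valid with width 5 − 1 = 4.

Yes; width 4.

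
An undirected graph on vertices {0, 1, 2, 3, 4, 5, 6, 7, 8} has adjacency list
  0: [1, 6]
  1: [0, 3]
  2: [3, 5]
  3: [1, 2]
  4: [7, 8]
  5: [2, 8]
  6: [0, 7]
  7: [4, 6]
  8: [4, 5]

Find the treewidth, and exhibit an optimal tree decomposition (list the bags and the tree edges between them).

Treewidth 2.
One such decomposition:
Bags: B1 = {4, 6, 7}  B2 = {4, 6, 8}  B3 = {5, 6, 8}  B4 = {2, 5, 6}  B5 = {2, 3, 6}  B6 = {1, 3, 6}  B7 = {0, 1, 6}
Tree: B1–B2, B2–B3, B3–B4, B4–B5, B5–B6, B6–B7

Each bag holds 3 vertices, so the decomposition has width 2, which upper-bounds the treewidth. Since 6–7–4–8–5–2–3–1–0–6 is a cycle in G, G is not acyclic. Forests are exactly the graphs of treewidth ≤ 1, so tw(G) ≥ 2. Combining the bounds, tw(G) = 2.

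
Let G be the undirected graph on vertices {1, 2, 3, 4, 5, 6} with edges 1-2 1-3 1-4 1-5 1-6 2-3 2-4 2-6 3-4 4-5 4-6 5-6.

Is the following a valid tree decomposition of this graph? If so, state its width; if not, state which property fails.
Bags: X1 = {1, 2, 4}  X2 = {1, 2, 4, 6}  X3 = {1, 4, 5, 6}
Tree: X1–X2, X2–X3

No — vertex 3 appears in no bag.

A tree decomposition must satisfy three properties: every vertex lies in some bag; for every edge, both endpoints lie together in some bag; and for every vertex, the bags containing it form a connected subtree. Here vertex 3 appears in no bag, so the decomposition is invalid.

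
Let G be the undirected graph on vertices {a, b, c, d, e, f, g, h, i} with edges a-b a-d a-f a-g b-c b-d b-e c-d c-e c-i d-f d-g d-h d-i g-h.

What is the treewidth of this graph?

A width-2 tree decomposition is:
Bags: B1 = {a, d, g}  B2 = {a, b, d}  B3 = {a, d, f}  B4 = {b, c, d}  B5 = {d, g, h}  B6 = {c, d, i}  B7 = {b, c, e}
Tree: B1–B2, B1–B3, B2–B4, B1–B5, B4–B6, B4–B7
Every bag has size at most 3, so the width is 3 − 1 = 2 and tw(G) ≤ 2. Conversely, {d, g, h} is a clique of size 3, and the vertices of any clique must share a bag in every tree decomposition; so some bag has ≥ 3 vertices and tw(G) ≥ 2. Hence tw(G) = 2 exactly.

2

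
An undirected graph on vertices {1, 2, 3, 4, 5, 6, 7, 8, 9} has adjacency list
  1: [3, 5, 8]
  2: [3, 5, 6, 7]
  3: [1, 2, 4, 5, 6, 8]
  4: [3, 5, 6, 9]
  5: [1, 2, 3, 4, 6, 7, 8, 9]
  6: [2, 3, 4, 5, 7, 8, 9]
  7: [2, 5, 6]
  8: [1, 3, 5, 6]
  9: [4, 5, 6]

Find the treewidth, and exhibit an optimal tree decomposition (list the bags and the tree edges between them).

Treewidth 3.
Bags: B1 = {3, 5, 6, 8}  B2 = {2, 3, 5, 6}  B3 = {2, 5, 6, 7}  B4 = {3, 4, 5, 6}  B5 = {1, 3, 5, 8}  B6 = {4, 5, 6, 9}
Tree: B1–B2, B2–B3, B2–B4, B1–B5, B4–B6

Each bag holds 4 vertices, so the decomposition has width 3, which upper-bounds the treewidth. On the other hand G contains the 4-clique {1, 3, 5, 8}. A clique must lie in a single bag of any decomposition, so no decomposition can have width below 3. The upper and lower bounds meet at 3, so that is the treewidth.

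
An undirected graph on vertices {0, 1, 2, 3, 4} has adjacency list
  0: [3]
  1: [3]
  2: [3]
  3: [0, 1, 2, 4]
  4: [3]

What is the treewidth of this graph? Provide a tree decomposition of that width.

The largest bag has 2 vertices, giving width 1; this decomposition certifies tw(G) ≤ 1. Any graph with an edge has treewidth ≥ 1, and G has the edge 3–4. Combining the bounds, tw(G) = 1.

Treewidth 1.
Bags: B1 = {3, 4}  B2 = {0, 3}  B3 = {1, 3}  B4 = {2, 3}
Tree: B1–B2, B1–B3, B2–B4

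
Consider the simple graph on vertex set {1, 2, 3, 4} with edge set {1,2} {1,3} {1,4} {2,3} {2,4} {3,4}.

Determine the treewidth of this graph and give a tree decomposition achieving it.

A single bag containing all 4 vertices is trivially a valid decomposition of width 3. On the other hand G contains the 4-clique {1, 2, 3, 4}. A clique must lie in a single bag of any decomposition, so no decomposition can have width below 3. Hence tw(G) = 3 exactly.

Treewidth 3.
One optimal decomposition is:
Bags: B1 = {1, 2, 3, 4}
Tree: (single bag)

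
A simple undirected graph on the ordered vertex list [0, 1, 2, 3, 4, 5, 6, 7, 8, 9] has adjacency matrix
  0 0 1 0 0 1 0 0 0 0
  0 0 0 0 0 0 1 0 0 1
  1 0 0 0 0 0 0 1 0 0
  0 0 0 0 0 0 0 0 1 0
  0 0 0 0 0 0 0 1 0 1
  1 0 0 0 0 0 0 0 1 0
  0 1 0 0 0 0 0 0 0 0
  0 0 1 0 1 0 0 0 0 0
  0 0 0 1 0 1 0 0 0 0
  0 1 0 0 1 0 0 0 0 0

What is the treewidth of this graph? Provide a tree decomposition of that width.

Each bag holds 2 vertices, so the decomposition has width 1, which upper-bounds the treewidth. Any graph with an edge has treewidth ≥ 1, and G has the edge 6–1. Therefore the treewidth is 1.

Treewidth 1.
One optimal decomposition is:
Bags: B1 = {1, 6}  B2 = {1, 9}  B3 = {4, 9}  B4 = {4, 7}  B5 = {2, 7}  B6 = {0, 2}  B7 = {0, 5}  B8 = {5, 8}  B9 = {3, 8}
Tree: B1–B2, B2–B3, B3–B4, B4–B5, B5–B6, B6–B7, B7–B8, B8–B9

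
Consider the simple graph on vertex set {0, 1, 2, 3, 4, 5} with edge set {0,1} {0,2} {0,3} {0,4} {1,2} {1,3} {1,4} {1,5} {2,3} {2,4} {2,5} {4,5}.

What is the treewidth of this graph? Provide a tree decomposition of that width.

Each bag holds 4 vertices, so the decomposition has width 3, which upper-bounds the treewidth. On the other hand G contains the 4-clique {0, 1, 2, 3}. A clique must lie in a single bag of any decomposition, so no decomposition can have width below 3. The upper and lower bounds meet at 3, so that is the treewidth.

Treewidth 3.
One such decomposition:
Bags: B1 = {0, 1, 2, 4}  B2 = {1, 2, 4, 5}  B3 = {0, 1, 2, 3}
Tree: B1–B2, B1–B3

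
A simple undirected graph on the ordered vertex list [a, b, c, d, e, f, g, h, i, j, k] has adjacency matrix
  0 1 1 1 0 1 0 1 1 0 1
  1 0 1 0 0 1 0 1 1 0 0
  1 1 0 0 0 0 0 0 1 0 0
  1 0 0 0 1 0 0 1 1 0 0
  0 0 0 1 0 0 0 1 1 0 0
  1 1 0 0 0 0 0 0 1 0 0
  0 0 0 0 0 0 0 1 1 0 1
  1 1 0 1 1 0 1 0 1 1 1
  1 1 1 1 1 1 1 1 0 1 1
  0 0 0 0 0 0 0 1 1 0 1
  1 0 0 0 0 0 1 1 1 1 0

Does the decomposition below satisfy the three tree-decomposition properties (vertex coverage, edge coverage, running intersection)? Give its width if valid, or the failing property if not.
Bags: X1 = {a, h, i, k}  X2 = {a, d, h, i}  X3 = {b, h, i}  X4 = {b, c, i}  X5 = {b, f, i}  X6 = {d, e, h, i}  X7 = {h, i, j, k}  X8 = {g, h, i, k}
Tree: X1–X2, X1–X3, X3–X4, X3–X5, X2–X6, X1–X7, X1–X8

No — edge (a,b) lies in no bag.

A tree decomposition must satisfy three properties: every vertex lies in some bag; for every edge, both endpoints lie together in some bag; and for every vertex, the bags containing it form a connected subtree. Here edge (a,b) lies in no bag, so the decomposition is invalid.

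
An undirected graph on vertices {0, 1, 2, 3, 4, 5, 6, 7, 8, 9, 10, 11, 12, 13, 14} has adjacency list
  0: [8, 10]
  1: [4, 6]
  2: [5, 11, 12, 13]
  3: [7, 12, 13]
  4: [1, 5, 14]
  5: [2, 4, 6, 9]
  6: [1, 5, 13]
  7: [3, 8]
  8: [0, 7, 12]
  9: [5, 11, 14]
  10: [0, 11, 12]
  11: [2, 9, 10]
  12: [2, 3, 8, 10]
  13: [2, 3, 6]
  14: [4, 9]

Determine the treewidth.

A width-3 tree decomposition is:
Bags: B1 = {1, 4, 9, 14}  B2 = {1, 4, 5, 9}  B3 = {1, 5, 6, 9}  B4 = {5, 6, 9, 11}  B5 = {2, 5, 6, 11}  B6 = {2, 6, 11, 13}  B7 = {2, 10, 11, 13}  B8 = {2, 10, 12, 13}  B9 = {3, 10, 12, 13}  B10 = {0, 3, 10, 12}  B11 = {0, 3, 8, 12}  B12 = {0, 3, 7, 8}
Tree: B1–B2, B2–B3, B3–B4, B4–B5, B5–B6, B6–B7, B7–B8, B8–B9, B9–B10, B10–B11, B11–B12
Every bag has size at most 4, so the width is 4 − 1 = 3 and tw(G) ≤ 3. For the lower bound: the 4 vertex sets {1,4,14}, {9}, {5}, {2,6,11,13} are disjoint, each induces a connected subgraph, and every pair is joined by at least one edge of G. Contracting each set to a single vertex therefore yields K_{4} as a minor, and since treewidth is minor-monotone, tw(G) ≥ tw(K_{4}) = 3. Therefore the treewidth is 3.

3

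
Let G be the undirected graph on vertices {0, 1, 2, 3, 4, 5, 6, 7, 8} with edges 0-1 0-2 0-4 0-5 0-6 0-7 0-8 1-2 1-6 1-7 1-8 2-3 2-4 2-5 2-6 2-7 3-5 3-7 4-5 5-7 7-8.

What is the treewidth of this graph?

A width-3 tree decomposition is:
Bags: B1 = {0, 2, 5, 7}  B2 = {0, 1, 2, 7}  B3 = {0, 2, 4, 5}  B4 = {2, 3, 5, 7}  B5 = {0, 1, 7, 8}  B6 = {0, 1, 2, 6}
Tree: B1–B2, B1–B3, B1–B4, B2–B5, B2–B6
The largest bag has 4 vertices, giving width 3; this decomposition certifies tw(G) ≤ 3. On the other hand G contains the 4-clique {0, 1, 7, 8}. A clique must lie in a single bag of any decomposition, so no decomposition can have width below 3. The upper and lower bounds meet at 3, so that is the treewidth.

3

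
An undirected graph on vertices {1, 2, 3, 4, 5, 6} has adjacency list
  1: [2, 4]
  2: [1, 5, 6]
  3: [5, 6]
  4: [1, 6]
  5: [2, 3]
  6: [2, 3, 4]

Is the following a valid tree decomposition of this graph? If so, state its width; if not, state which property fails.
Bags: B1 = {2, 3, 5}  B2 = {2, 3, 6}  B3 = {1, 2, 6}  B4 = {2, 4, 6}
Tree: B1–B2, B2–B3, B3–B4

A tree decomposition must satisfy three properties: every vertex lies in some bag; for every edge, both endpoints lie together in some bag; and for every vertex, the bags containing it form a connected subtree. Here edge (1,4) lies in no bag, so the decomposition is invalid.

No — edge (1,4) lies in no bag.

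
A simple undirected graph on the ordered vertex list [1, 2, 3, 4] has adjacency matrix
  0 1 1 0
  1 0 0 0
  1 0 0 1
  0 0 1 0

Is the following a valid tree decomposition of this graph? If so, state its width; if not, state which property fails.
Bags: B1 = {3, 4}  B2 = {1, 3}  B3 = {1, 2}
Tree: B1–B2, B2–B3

Yes; width 1.

Vertex coverage: the bags together contain {1, 2, 3, 4}, the full vertex set. Edge coverage: each edge of G has both endpoints in at least one bag. Running intersection: for every vertex, the bags containing it form a connected subtree. All three properties hold, so this is a valid tree decomposition of width max|bag| − 1 = 1, and hence tw(G) ≤ 1.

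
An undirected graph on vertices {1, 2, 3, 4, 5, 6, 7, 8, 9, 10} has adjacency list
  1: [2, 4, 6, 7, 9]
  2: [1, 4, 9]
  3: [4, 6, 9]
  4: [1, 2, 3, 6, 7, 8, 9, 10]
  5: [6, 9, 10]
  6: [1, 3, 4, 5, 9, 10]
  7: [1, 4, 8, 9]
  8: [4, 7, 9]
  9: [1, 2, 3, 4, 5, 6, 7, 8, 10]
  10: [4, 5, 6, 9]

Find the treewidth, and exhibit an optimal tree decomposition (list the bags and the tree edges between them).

Every bag has size at most 4, so the width is 4 − 1 = 3 and tw(G) ≤ 3. For the lower bound, the 4 vertices {4, 7, 8, 9} are pairwise adjacent, and any tree decomposition puts a clique entirely inside one bag — forcing width ≥ 3. Hence tw(G) = 3 exactly.

Treewidth 3.
Bags: B1 = {1, 4, 6, 9}  B2 = {3, 4, 6, 9}  B3 = {4, 6, 9, 10}  B4 = {5, 6, 9, 10}  B5 = {1, 4, 7, 9}  B6 = {4, 7, 8, 9}  B7 = {1, 2, 4, 9}
Tree: B1–B2, B1–B3, B3–B4, B1–B5, B5–B6, B1–B7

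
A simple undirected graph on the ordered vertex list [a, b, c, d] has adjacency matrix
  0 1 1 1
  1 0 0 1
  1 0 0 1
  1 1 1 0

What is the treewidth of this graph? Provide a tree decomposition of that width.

Treewidth 2.
One optimal decomposition is:
Bags: B1 = {a, c, d}  B2 = {a, b, d}
Tree: B1–B2

Every bag has size at most 3, so the width is 3 − 1 = 2 and tw(G) ≤ 2. Conversely, {a, c, d} is a clique of size 3, and the vertices of any clique must share a bag in every tree decomposition; so some bag has ≥ 3 vertices and tw(G) ≥ 2. Combining the bounds, tw(G) = 2.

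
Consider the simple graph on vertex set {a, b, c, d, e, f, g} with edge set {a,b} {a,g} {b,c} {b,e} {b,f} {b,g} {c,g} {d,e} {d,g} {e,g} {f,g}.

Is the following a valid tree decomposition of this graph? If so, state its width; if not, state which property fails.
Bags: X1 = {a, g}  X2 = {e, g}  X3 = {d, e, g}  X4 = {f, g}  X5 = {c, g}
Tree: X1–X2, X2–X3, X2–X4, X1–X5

No — vertex b appears in no bag.

A tree decomposition must satisfy three properties: every vertex lies in some bag; for every edge, both endpoints lie together in some bag; and for every vertex, the bags containing it form a connected subtree. Here vertex b appears in no bag, so the decomposition is invalid.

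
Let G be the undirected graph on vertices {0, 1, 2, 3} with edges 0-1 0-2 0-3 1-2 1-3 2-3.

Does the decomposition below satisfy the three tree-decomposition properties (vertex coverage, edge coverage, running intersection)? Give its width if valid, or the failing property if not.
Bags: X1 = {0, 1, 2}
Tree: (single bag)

No — vertex 3 appears in no bag.

A tree decomposition must satisfy three properties: every vertex lies in some bag; for every edge, both endpoints lie together in some bag; and for every vertex, the bags containing it form a connected subtree. Here vertex 3 appears in no bag, so the decomposition is invalid.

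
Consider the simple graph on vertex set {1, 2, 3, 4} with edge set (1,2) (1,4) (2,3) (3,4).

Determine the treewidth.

A width-2 tree decomposition is:
Bags: B1 = {1, 3, 4}  B2 = {1, 2, 3}
Tree: B1–B2
Every bag has size at most 3, so the width is 3 − 1 = 2 and tw(G) ≤ 2. For the lower bound, G contains the cycle 1–4–3–2–1, so G is not a forest; only forests have treewidth ≤ 1, hence tw(G) ≥ 2. Combining the bounds, tw(G) = 2.

2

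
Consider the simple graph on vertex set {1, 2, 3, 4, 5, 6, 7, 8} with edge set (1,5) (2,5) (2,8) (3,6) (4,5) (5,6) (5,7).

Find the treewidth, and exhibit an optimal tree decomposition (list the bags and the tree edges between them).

Treewidth 1.
Bags: B1 = {5, 7}  B2 = {2, 5}  B3 = {4, 5}  B4 = {5, 6}  B5 = {3, 6}  B6 = {2, 8}  B7 = {1, 5}
Tree: B1–B2, B2–B3, B3–B4, B4–B5, B2–B6, B1–B7

Each bag holds 2 vertices, so the decomposition has width 1, which upper-bounds the treewidth. Any graph with an edge has treewidth ≥ 1, and G has the edge 5–7. Hence tw(G) = 1 exactly.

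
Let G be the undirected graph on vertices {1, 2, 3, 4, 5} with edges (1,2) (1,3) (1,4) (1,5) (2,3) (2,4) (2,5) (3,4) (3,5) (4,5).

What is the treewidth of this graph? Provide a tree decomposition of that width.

Treewidth 4.
One optimal decomposition is:
Bags: B1 = {1, 2, 3, 4, 5}
Tree: (single bag)

A single bag containing all 5 vertices is trivially a valid decomposition of width 4. Conversely, {1, 2, 3, 4, 5} is a clique of size 5, and the vertices of any clique must share a bag in every tree decomposition; so some bag has ≥ 5 vertices and tw(G) ≥ 4. Therefore the treewidth is 4.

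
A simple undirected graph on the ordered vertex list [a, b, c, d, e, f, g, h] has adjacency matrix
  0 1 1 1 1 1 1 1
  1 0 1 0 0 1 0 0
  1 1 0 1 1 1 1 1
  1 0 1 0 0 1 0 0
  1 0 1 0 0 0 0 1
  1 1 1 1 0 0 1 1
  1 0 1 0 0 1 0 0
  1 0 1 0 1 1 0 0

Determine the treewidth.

3

A width-3 tree decomposition is:
Bags: B1 = {a, c, f, g}  B2 = {a, c, f, h}  B3 = {a, b, c, f}  B4 = {a, c, e, h}  B5 = {a, c, d, f}
Tree: B1–B2, B1–B3, B2–B4, B3–B5
Each bag holds 4 vertices, so the decomposition has width 3, which upper-bounds the treewidth. On the other hand G contains the 4-clique {a, c, e, h}. A clique must lie in a single bag of any decomposition, so no decomposition can have width below 3. Therefore the treewidth is 3.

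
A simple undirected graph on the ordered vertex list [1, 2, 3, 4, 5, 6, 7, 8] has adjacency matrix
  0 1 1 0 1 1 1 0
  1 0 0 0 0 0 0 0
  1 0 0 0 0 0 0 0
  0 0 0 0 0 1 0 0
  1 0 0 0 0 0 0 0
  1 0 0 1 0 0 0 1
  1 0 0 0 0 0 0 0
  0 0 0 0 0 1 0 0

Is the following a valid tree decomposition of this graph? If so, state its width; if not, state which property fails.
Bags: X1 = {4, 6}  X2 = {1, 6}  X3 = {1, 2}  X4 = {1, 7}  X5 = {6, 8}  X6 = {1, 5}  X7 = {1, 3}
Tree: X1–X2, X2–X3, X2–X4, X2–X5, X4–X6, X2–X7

Yes; width 1.

Checking the three conditions: (i) the bags cover all of {1, 2, 3, 4, 5, 6, 7, 8}; (ii) for each edge, some bag contains both endpoints; (iii) the bags containing any fixed vertex form a subtree. All hold, so the decomposition is valid with width 2 − 1 = 1.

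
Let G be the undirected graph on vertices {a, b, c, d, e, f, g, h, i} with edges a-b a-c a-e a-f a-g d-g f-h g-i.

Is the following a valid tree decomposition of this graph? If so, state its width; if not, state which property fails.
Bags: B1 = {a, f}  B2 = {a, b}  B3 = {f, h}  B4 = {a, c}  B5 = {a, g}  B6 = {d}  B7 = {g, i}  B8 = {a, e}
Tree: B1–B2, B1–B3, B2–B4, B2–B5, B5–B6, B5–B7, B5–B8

A tree decomposition must satisfy three properties: every vertex lies in some bag; for every edge, both endpoints lie together in some bag; and for every vertex, the bags containing it form a connected subtree. Here edge (g,d) lies in no bag, so the decomposition is invalid.

No — edge (g,d) lies in no bag.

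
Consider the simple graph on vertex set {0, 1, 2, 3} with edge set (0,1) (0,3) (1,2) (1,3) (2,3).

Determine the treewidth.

2

A width-2 tree decomposition is:
Bags: B1 = {0, 1, 3}  B2 = {1, 2, 3}
Tree: B1–B2
Every bag has size at most 3, so the width is 3 − 1 = 2 and tw(G) ≤ 2. For the lower bound, the 3 vertices {0, 1, 3} are pairwise adjacent, and any tree decomposition puts a clique entirely inside one bag — forcing width ≥ 2. Therefore the treewidth is 2.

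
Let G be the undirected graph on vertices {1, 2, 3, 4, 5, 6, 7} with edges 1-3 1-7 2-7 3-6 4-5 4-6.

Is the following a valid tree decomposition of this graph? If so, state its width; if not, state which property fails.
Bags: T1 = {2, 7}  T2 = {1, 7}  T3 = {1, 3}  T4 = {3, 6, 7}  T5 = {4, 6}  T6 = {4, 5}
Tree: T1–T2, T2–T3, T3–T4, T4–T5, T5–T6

No — bags containing vertex 7 are not connected in the tree.

A tree decomposition must satisfy three properties: every vertex lies in some bag; for every edge, both endpoints lie together in some bag; and for every vertex, the bags containing it form a connected subtree. Here bags containing vertex 7 are not connected in the tree, so the decomposition is invalid.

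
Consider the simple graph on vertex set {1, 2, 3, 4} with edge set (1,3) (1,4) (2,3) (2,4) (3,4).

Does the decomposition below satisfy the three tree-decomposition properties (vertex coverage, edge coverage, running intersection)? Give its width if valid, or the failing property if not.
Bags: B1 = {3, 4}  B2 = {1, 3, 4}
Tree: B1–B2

No — vertex 2 appears in no bag.

A tree decomposition must satisfy three properties: every vertex lies in some bag; for every edge, both endpoints lie together in some bag; and for every vertex, the bags containing it form a connected subtree. Here vertex 2 appears in no bag, so the decomposition is invalid.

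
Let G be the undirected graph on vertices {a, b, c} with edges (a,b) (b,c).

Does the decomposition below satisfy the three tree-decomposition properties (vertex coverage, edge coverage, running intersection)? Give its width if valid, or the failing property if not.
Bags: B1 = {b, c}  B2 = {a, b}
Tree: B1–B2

Yes; width 1.

Checking the three conditions: (i) the bags cover all of {a, b, c}; (ii) for each edge, some bag contains both endpoints; (iii) the bags containing any fixed vertex form a subtree. All hold, so the decomposition is valid with width 2 − 1 = 1.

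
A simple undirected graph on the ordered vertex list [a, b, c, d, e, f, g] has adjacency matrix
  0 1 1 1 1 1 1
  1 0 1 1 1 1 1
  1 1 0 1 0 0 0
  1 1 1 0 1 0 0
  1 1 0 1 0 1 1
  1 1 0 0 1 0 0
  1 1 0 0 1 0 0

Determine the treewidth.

3

A width-3 tree decomposition is:
Bags: B1 = {a, b, e, f}  B2 = {a, b, d, e}  B3 = {a, b, e, g}  B4 = {a, b, c, d}
Tree: B1–B2, B2–B3, B2–B4
Every bag has size at most 4, so the width is 4 − 1 = 3 and tw(G) ≤ 3. On the other hand G contains the 4-clique {a, b, d, e}. A clique must lie in a single bag of any decomposition, so no decomposition can have width below 3. The upper and lower bounds meet at 3, so that is the treewidth.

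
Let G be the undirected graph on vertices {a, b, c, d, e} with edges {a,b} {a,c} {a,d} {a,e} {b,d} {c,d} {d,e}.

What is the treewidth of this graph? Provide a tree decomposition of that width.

Treewidth 2.
One optimal decomposition is:
Bags: B1 = {a, d, e}  B2 = {a, b, d}  B3 = {a, c, d}
Tree: B1–B2, B1–B3

The largest bag has 3 vertices, giving width 2; this decomposition certifies tw(G) ≤ 2. Conversely, {a, d, e} is a clique of size 3, and the vertices of any clique must share a bag in every tree decomposition; so some bag has ≥ 3 vertices and tw(G) ≥ 2. Hence tw(G) = 2 exactly.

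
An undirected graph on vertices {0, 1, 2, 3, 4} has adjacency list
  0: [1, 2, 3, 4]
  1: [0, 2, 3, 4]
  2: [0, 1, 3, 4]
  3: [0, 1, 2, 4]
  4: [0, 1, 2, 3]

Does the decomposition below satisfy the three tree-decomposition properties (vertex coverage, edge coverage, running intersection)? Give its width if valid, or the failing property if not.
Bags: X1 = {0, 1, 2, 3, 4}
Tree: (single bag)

Vertex coverage: the bags together contain {0, 1, 2, 3, 4}, the full vertex set. Edge coverage: each edge of G has both endpoints in at least one bag. Running intersection: for every vertex, the bags containing it form a connected subtree. All three properties hold, so this is a valid tree decomposition of width max|bag| − 1 = 4, and hence tw(G) ≤ 4.

Yes; width 4.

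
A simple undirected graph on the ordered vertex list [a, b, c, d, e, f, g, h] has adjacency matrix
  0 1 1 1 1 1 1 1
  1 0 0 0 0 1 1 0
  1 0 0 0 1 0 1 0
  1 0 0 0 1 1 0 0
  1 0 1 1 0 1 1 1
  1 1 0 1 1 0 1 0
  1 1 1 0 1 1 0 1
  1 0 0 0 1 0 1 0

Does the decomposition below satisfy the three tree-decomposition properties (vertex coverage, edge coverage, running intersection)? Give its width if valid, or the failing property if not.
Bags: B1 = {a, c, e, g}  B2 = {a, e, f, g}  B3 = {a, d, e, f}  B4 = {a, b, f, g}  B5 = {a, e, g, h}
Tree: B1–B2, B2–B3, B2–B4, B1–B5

Vertex coverage: the bags together contain {a, b, c, d, e, f, g, h}, the full vertex set. Edge coverage: each edge of G has both endpoints in at least one bag. Running intersection: for every vertex, the bags containing it form a connected subtree. All three properties hold, so this is a valid tree decomposition of width max|bag| − 1 = 3, and hence tw(G) ≤ 3.

Yes; width 3.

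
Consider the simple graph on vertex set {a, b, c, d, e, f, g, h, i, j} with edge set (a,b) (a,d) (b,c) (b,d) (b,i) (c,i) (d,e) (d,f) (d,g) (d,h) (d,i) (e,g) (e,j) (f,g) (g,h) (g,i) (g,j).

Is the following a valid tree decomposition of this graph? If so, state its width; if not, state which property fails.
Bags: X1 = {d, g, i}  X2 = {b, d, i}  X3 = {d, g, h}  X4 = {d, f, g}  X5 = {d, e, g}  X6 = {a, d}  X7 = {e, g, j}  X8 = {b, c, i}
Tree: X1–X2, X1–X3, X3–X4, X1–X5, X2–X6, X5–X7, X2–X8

A tree decomposition must satisfy three properties: every vertex lies in some bag; for every edge, both endpoints lie together in some bag; and for every vertex, the bags containing it form a connected subtree. Here edge (b,a) lies in no bag, so the decomposition is invalid.

No — edge (b,a) lies in no bag.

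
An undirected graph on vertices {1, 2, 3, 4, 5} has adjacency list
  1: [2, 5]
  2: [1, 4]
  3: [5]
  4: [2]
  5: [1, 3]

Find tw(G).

1

A width-1 tree decomposition is:
Bags: B1 = {2, 4}  B2 = {1, 2}  B3 = {1, 5}  B4 = {3, 5}
Tree: B1–B2, B2–B3, B3–B4
Each bag holds 2 vertices, so the decomposition has width 1, which upper-bounds the treewidth. Any graph with an edge has treewidth ≥ 1, and G has the edge 4–2. Combining the bounds, tw(G) = 1.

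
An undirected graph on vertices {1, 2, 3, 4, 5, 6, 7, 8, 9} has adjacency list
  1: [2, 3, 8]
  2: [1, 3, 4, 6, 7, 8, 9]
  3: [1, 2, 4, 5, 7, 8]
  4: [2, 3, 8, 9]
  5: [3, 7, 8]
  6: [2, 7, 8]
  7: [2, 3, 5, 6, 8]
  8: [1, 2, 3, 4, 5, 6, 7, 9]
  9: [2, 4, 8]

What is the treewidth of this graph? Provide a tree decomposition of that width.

Treewidth 3.
Bags: B1 = {1, 2, 3, 8}  B2 = {2, 3, 7, 8}  B3 = {2, 3, 4, 8}  B4 = {2, 6, 7, 8}  B5 = {2, 4, 8, 9}  B6 = {3, 5, 7, 8}
Tree: B1–B2, B1–B3, B2–B4, B3–B5, B2–B6

Each bag holds 4 vertices, so the decomposition has width 3, which upper-bounds the treewidth. Conversely, {2, 4, 8, 9} is a clique of size 4, and the vertices of any clique must share a bag in every tree decomposition; so some bag has ≥ 4 vertices and tw(G) ≥ 3. Hence tw(G) = 3 exactly.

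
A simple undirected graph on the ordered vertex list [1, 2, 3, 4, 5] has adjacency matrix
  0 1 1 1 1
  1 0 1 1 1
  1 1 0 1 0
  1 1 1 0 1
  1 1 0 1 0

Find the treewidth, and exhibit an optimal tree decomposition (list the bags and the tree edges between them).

Every bag has size at most 4, so the width is 4 − 1 = 3 and tw(G) ≤ 3. On the other hand G contains the 4-clique {1, 2, 3, 4}. A clique must lie in a single bag of any decomposition, so no decomposition can have width below 3. Hence tw(G) = 3 exactly.

Treewidth 3.
One such decomposition:
Bags: B1 = {1, 2, 4, 5}  B2 = {1, 2, 3, 4}
Tree: B1–B2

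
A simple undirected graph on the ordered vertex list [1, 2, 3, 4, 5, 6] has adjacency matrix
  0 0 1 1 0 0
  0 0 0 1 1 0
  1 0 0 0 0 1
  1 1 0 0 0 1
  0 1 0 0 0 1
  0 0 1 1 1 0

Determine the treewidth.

A width-2 tree decomposition is:
Bags: B1 = {1, 3, 6}  B2 = {1, 4, 6}  B3 = {4, 5, 6}  B4 = {2, 4, 5}
Tree: B1–B2, B2–B3, B3–B4
Every bag has size at most 3, so the width is 3 − 1 = 2 and tw(G) ≤ 2. The edges 3–1–4–6–3 form a cycle, so G is not a tree and its treewidth is at least 2. Hence tw(G) = 2 exactly.

2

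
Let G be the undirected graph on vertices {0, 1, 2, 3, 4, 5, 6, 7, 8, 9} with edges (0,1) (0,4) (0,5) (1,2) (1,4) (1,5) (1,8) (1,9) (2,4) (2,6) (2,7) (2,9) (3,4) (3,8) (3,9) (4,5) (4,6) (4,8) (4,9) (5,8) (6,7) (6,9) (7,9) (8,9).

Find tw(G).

3

A width-3 tree decomposition is:
Bags: B1 = {1, 4, 8, 9}  B2 = {1, 4, 5, 8}  B3 = {3, 4, 8, 9}  B4 = {0, 1, 4, 5}  B5 = {1, 2, 4, 9}  B6 = {2, 4, 6, 9}  B7 = {2, 6, 7, 9}
Tree: B1–B2, B1–B3, B2–B4, B1–B5, B5–B6, B6–B7
Every bag has size at most 4, so the width is 4 − 1 = 3 and tw(G) ≤ 3. For the lower bound, the 4 vertices {1, 4, 8, 9} are pairwise adjacent, and any tree decomposition puts a clique entirely inside one bag — forcing width ≥ 3. The upper and lower bounds meet at 3, so that is the treewidth.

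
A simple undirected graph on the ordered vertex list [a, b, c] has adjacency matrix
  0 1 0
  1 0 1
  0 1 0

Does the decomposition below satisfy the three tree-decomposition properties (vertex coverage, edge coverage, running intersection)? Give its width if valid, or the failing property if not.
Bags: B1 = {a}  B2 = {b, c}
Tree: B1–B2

A tree decomposition must satisfy three properties: every vertex lies in some bag; for every edge, both endpoints lie together in some bag; and for every vertex, the bags containing it form a connected subtree. Here edge (b,a) lies in no bag, so the decomposition is invalid.

No — edge (b,a) lies in no bag.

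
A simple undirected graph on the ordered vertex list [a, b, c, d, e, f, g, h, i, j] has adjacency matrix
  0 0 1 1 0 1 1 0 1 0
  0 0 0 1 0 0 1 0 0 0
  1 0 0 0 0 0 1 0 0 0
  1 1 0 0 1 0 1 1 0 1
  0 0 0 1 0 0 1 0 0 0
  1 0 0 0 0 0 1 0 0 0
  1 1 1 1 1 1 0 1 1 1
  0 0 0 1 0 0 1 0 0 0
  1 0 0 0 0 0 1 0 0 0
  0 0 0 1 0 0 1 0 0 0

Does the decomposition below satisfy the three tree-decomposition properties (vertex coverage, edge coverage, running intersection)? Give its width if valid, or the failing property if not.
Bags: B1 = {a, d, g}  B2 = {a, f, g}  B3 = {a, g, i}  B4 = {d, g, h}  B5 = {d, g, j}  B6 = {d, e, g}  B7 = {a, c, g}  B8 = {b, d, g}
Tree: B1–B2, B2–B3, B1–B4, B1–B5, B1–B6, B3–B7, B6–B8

Vertex coverage: the bags together contain {a, b, c, d, e, f, g, h, i, j}, the full vertex set. Edge coverage: each edge of G has both endpoints in at least one bag. Running intersection: for every vertex, the bags containing it form a connected subtree. All three properties hold, so this is a valid tree decomposition of width max|bag| − 1 = 2, and hence tw(G) ≤ 2.

Yes; width 2.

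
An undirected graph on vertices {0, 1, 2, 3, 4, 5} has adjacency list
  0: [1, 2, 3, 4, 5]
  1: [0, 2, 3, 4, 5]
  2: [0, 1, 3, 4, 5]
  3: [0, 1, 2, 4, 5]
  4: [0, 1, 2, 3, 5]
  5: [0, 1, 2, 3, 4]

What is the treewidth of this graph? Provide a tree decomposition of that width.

With just one bag of size 6, the width is 6 − 1 = 5, so tw(G) ≤ 5. Conversely, {0, 1, 2, 3, 4, 5} is a clique of size 6, and the vertices of any clique must share a bag in every tree decomposition; so some bag has ≥ 6 vertices and tw(G) ≥ 5. Therefore the treewidth is 5.

Treewidth 5.
Bags: B1 = {0, 1, 2, 3, 4, 5}
Tree: (single bag)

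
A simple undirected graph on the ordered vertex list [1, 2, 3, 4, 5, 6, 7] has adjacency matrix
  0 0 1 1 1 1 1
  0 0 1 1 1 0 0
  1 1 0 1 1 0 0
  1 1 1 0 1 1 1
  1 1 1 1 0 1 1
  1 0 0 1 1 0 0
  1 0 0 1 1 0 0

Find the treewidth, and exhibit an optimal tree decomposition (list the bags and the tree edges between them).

The largest bag has 4 vertices, giving width 3; this decomposition certifies tw(G) ≤ 3. Conversely, {1, 3, 4, 5} is a clique of size 4, and the vertices of any clique must share a bag in every tree decomposition; so some bag has ≥ 4 vertices and tw(G) ≥ 3. Therefore the treewidth is 3.

Treewidth 3.
Bags: B1 = {1, 3, 4, 5}  B2 = {1, 4, 5, 7}  B3 = {2, 3, 4, 5}  B4 = {1, 4, 5, 6}
Tree: B1–B2, B1–B3, B2–B4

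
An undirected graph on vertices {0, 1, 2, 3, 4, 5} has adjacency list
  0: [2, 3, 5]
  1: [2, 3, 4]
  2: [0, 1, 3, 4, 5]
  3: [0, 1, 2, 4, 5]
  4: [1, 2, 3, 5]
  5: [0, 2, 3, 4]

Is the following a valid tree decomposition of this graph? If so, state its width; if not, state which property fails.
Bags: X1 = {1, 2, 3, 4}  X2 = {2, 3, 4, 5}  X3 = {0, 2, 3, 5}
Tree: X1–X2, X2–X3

Yes; width 3.

Every vertex of G appears in some bag (union = {0, 1, 2, 3, 4, 5}); every edge is covered by a bag; and for each vertex v the set of bags containing v is connected in the bag tree. The decomposition is therefore valid. The largest bag has 4 vertices, so the width is 3.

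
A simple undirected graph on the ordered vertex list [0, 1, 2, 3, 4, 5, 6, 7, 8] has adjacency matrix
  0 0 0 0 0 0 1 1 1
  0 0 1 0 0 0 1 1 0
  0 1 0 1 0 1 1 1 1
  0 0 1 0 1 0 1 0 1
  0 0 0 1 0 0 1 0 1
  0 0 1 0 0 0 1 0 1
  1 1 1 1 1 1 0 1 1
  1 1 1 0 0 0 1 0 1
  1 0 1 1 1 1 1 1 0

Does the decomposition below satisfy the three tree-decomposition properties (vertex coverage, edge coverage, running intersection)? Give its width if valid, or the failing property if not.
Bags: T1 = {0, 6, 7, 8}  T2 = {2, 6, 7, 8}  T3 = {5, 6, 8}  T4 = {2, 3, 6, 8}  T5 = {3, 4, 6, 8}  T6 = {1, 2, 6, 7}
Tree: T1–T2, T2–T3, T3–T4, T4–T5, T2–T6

No — edge (2,5) lies in no bag.

A tree decomposition must satisfy three properties: every vertex lies in some bag; for every edge, both endpoints lie together in some bag; and for every vertex, the bags containing it form a connected subtree. Here edge (2,5) lies in no bag, so the decomposition is invalid.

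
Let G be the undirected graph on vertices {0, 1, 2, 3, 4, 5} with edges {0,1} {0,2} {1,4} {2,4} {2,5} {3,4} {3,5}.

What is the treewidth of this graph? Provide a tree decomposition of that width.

Treewidth 2.
Bags: B1 = {0, 1, 4}  B2 = {0, 2, 4}  B3 = {2, 3, 4}  B4 = {2, 3, 5}
Tree: B1–B2, B2–B3, B3–B4

Every bag has size at most 3, so the width is 3 − 1 = 2 and tw(G) ≤ 2. Since 1–0–2–4–1 is a cycle in G, G is not acyclic. Forests are exactly the graphs of treewidth ≤ 1, so tw(G) ≥ 2. Hence tw(G) = 2 exactly.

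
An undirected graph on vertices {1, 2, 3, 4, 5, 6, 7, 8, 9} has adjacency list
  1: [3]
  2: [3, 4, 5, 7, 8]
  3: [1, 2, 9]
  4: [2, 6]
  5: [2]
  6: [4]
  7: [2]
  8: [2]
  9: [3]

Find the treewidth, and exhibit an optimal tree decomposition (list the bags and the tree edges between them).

Treewidth 1.
One such decomposition:
Bags: B1 = {2, 5}  B2 = {2, 3}  B3 = {2, 7}  B4 = {3, 9}  B5 = {2, 4}  B6 = {1, 3}  B7 = {2, 8}  B8 = {4, 6}
Tree: B1–B2, B2–B3, B2–B4, B1–B5, B2–B6, B2–B7, B5–B8

The largest bag has 2 vertices, giving width 1; this decomposition certifies tw(G) ≤ 1. Any graph with an edge has treewidth ≥ 1, and G has the edge 2–5. Hence tw(G) = 1 exactly.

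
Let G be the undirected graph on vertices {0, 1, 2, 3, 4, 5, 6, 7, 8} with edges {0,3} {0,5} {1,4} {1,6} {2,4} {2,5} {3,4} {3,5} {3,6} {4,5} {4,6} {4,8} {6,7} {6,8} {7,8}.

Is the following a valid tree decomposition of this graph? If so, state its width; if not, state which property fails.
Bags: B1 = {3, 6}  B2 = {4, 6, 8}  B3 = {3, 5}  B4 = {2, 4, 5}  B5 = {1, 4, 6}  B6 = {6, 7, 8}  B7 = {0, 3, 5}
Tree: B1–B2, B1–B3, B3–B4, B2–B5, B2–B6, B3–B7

No — edge (4,3) lies in no bag.

A tree decomposition must satisfy three properties: every vertex lies in some bag; for every edge, both endpoints lie together in some bag; and for every vertex, the bags containing it form a connected subtree. Here edge (4,3) lies in no bag, so the decomposition is invalid.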